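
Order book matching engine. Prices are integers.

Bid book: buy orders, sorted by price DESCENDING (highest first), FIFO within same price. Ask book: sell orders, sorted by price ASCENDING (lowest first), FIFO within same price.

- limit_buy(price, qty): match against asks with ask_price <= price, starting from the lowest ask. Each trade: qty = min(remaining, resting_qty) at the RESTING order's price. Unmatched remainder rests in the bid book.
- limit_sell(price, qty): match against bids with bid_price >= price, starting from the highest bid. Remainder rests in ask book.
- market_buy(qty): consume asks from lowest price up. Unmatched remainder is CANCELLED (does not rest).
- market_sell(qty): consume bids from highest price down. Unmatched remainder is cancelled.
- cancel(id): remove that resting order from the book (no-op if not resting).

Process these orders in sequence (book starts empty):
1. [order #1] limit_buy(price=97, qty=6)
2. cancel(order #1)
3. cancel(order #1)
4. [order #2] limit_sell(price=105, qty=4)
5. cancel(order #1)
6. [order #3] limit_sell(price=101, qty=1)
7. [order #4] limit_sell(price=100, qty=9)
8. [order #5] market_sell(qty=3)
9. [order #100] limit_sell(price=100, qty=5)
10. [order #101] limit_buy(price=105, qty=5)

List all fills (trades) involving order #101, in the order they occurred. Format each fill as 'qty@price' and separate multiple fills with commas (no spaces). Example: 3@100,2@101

After op 1 [order #1] limit_buy(price=97, qty=6): fills=none; bids=[#1:6@97] asks=[-]
After op 2 cancel(order #1): fills=none; bids=[-] asks=[-]
After op 3 cancel(order #1): fills=none; bids=[-] asks=[-]
After op 4 [order #2] limit_sell(price=105, qty=4): fills=none; bids=[-] asks=[#2:4@105]
After op 5 cancel(order #1): fills=none; bids=[-] asks=[#2:4@105]
After op 6 [order #3] limit_sell(price=101, qty=1): fills=none; bids=[-] asks=[#3:1@101 #2:4@105]
After op 7 [order #4] limit_sell(price=100, qty=9): fills=none; bids=[-] asks=[#4:9@100 #3:1@101 #2:4@105]
After op 8 [order #5] market_sell(qty=3): fills=none; bids=[-] asks=[#4:9@100 #3:1@101 #2:4@105]
After op 9 [order #100] limit_sell(price=100, qty=5): fills=none; bids=[-] asks=[#4:9@100 #100:5@100 #3:1@101 #2:4@105]
After op 10 [order #101] limit_buy(price=105, qty=5): fills=#101x#4:5@100; bids=[-] asks=[#4:4@100 #100:5@100 #3:1@101 #2:4@105]

Answer: 5@100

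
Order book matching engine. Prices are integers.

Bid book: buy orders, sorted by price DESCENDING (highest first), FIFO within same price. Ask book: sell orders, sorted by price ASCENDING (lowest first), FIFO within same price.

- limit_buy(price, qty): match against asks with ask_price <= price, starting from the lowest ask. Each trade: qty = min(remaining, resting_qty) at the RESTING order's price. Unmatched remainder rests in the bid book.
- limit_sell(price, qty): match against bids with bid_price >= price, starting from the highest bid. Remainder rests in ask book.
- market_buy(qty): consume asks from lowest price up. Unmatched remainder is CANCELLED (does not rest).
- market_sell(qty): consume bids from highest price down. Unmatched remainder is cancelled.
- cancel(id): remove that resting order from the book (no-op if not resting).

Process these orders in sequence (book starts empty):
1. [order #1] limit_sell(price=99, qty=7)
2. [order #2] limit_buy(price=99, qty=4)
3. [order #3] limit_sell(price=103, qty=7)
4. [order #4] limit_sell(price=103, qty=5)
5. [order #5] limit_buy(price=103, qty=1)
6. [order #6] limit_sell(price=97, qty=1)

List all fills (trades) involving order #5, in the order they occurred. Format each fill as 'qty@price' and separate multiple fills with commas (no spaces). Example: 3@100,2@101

After op 1 [order #1] limit_sell(price=99, qty=7): fills=none; bids=[-] asks=[#1:7@99]
After op 2 [order #2] limit_buy(price=99, qty=4): fills=#2x#1:4@99; bids=[-] asks=[#1:3@99]
After op 3 [order #3] limit_sell(price=103, qty=7): fills=none; bids=[-] asks=[#1:3@99 #3:7@103]
After op 4 [order #4] limit_sell(price=103, qty=5): fills=none; bids=[-] asks=[#1:3@99 #3:7@103 #4:5@103]
After op 5 [order #5] limit_buy(price=103, qty=1): fills=#5x#1:1@99; bids=[-] asks=[#1:2@99 #3:7@103 #4:5@103]
After op 6 [order #6] limit_sell(price=97, qty=1): fills=none; bids=[-] asks=[#6:1@97 #1:2@99 #3:7@103 #4:5@103]

Answer: 1@99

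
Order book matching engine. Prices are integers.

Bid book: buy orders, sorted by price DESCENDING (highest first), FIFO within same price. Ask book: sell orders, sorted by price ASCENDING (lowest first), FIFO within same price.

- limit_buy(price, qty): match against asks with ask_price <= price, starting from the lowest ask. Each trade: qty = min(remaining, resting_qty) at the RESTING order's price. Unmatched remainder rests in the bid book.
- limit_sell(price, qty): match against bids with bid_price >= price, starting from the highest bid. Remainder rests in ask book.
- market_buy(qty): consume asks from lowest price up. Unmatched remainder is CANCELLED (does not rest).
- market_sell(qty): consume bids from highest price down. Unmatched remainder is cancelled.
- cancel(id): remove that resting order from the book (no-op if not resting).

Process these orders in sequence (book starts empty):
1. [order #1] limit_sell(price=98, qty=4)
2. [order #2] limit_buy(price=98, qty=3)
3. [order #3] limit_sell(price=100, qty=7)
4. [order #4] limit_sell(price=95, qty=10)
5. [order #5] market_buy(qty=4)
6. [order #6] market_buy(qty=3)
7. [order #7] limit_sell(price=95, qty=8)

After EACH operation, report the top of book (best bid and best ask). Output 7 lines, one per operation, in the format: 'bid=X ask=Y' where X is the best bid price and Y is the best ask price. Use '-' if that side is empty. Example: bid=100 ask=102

After op 1 [order #1] limit_sell(price=98, qty=4): fills=none; bids=[-] asks=[#1:4@98]
After op 2 [order #2] limit_buy(price=98, qty=3): fills=#2x#1:3@98; bids=[-] asks=[#1:1@98]
After op 3 [order #3] limit_sell(price=100, qty=7): fills=none; bids=[-] asks=[#1:1@98 #3:7@100]
After op 4 [order #4] limit_sell(price=95, qty=10): fills=none; bids=[-] asks=[#4:10@95 #1:1@98 #3:7@100]
After op 5 [order #5] market_buy(qty=4): fills=#5x#4:4@95; bids=[-] asks=[#4:6@95 #1:1@98 #3:7@100]
After op 6 [order #6] market_buy(qty=3): fills=#6x#4:3@95; bids=[-] asks=[#4:3@95 #1:1@98 #3:7@100]
After op 7 [order #7] limit_sell(price=95, qty=8): fills=none; bids=[-] asks=[#4:3@95 #7:8@95 #1:1@98 #3:7@100]

Answer: bid=- ask=98
bid=- ask=98
bid=- ask=98
bid=- ask=95
bid=- ask=95
bid=- ask=95
bid=- ask=95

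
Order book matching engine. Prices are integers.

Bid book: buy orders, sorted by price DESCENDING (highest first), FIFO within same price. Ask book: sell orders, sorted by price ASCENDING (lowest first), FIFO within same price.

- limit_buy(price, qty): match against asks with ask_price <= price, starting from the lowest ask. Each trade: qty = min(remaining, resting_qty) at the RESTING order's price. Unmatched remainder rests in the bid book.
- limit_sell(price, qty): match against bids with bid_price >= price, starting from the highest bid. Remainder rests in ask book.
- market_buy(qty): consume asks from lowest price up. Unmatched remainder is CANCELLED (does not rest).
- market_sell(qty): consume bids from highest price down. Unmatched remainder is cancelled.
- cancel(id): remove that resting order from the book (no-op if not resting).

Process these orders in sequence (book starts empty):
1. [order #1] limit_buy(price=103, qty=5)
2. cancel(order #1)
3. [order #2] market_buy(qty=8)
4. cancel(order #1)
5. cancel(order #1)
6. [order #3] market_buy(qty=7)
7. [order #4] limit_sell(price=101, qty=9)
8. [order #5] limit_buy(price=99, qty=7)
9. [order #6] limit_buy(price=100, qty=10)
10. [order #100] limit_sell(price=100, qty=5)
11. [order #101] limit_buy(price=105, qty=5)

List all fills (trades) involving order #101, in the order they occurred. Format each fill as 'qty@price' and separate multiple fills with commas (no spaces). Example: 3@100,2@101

After op 1 [order #1] limit_buy(price=103, qty=5): fills=none; bids=[#1:5@103] asks=[-]
After op 2 cancel(order #1): fills=none; bids=[-] asks=[-]
After op 3 [order #2] market_buy(qty=8): fills=none; bids=[-] asks=[-]
After op 4 cancel(order #1): fills=none; bids=[-] asks=[-]
After op 5 cancel(order #1): fills=none; bids=[-] asks=[-]
After op 6 [order #3] market_buy(qty=7): fills=none; bids=[-] asks=[-]
After op 7 [order #4] limit_sell(price=101, qty=9): fills=none; bids=[-] asks=[#4:9@101]
After op 8 [order #5] limit_buy(price=99, qty=7): fills=none; bids=[#5:7@99] asks=[#4:9@101]
After op 9 [order #6] limit_buy(price=100, qty=10): fills=none; bids=[#6:10@100 #5:7@99] asks=[#4:9@101]
After op 10 [order #100] limit_sell(price=100, qty=5): fills=#6x#100:5@100; bids=[#6:5@100 #5:7@99] asks=[#4:9@101]
After op 11 [order #101] limit_buy(price=105, qty=5): fills=#101x#4:5@101; bids=[#6:5@100 #5:7@99] asks=[#4:4@101]

Answer: 5@101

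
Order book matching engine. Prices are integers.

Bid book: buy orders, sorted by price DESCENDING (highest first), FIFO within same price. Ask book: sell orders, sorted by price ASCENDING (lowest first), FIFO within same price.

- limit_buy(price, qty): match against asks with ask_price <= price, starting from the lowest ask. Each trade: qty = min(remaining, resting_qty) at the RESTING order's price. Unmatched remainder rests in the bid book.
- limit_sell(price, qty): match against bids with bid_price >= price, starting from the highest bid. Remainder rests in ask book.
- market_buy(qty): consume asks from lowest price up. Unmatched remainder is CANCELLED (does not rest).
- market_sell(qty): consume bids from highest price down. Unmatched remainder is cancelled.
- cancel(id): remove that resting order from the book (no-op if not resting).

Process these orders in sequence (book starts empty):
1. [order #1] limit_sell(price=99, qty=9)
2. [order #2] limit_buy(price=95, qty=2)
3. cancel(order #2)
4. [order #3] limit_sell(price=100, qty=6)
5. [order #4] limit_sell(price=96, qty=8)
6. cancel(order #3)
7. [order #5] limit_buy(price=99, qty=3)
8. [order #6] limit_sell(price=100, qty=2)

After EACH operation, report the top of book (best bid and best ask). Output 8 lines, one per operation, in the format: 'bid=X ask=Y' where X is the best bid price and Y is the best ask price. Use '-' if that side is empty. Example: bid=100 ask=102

Answer: bid=- ask=99
bid=95 ask=99
bid=- ask=99
bid=- ask=99
bid=- ask=96
bid=- ask=96
bid=- ask=96
bid=- ask=96

Derivation:
After op 1 [order #1] limit_sell(price=99, qty=9): fills=none; bids=[-] asks=[#1:9@99]
After op 2 [order #2] limit_buy(price=95, qty=2): fills=none; bids=[#2:2@95] asks=[#1:9@99]
After op 3 cancel(order #2): fills=none; bids=[-] asks=[#1:9@99]
After op 4 [order #3] limit_sell(price=100, qty=6): fills=none; bids=[-] asks=[#1:9@99 #3:6@100]
After op 5 [order #4] limit_sell(price=96, qty=8): fills=none; bids=[-] asks=[#4:8@96 #1:9@99 #3:6@100]
After op 6 cancel(order #3): fills=none; bids=[-] asks=[#4:8@96 #1:9@99]
After op 7 [order #5] limit_buy(price=99, qty=3): fills=#5x#4:3@96; bids=[-] asks=[#4:5@96 #1:9@99]
After op 8 [order #6] limit_sell(price=100, qty=2): fills=none; bids=[-] asks=[#4:5@96 #1:9@99 #6:2@100]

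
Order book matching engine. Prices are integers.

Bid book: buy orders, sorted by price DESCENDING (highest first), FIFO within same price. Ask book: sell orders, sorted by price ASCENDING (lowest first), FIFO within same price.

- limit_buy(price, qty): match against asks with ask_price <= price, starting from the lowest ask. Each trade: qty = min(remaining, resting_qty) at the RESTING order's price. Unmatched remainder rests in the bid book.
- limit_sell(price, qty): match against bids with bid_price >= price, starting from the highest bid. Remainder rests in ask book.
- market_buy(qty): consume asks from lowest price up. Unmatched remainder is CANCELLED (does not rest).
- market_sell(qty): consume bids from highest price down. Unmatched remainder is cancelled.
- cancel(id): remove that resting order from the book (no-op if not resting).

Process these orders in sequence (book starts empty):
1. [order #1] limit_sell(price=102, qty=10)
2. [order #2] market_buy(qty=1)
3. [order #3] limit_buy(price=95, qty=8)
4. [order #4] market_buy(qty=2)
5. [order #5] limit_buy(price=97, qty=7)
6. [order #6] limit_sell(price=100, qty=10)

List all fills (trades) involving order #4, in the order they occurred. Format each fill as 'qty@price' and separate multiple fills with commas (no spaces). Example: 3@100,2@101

Answer: 2@102

Derivation:
After op 1 [order #1] limit_sell(price=102, qty=10): fills=none; bids=[-] asks=[#1:10@102]
After op 2 [order #2] market_buy(qty=1): fills=#2x#1:1@102; bids=[-] asks=[#1:9@102]
After op 3 [order #3] limit_buy(price=95, qty=8): fills=none; bids=[#3:8@95] asks=[#1:9@102]
After op 4 [order #4] market_buy(qty=2): fills=#4x#1:2@102; bids=[#3:8@95] asks=[#1:7@102]
After op 5 [order #5] limit_buy(price=97, qty=7): fills=none; bids=[#5:7@97 #3:8@95] asks=[#1:7@102]
After op 6 [order #6] limit_sell(price=100, qty=10): fills=none; bids=[#5:7@97 #3:8@95] asks=[#6:10@100 #1:7@102]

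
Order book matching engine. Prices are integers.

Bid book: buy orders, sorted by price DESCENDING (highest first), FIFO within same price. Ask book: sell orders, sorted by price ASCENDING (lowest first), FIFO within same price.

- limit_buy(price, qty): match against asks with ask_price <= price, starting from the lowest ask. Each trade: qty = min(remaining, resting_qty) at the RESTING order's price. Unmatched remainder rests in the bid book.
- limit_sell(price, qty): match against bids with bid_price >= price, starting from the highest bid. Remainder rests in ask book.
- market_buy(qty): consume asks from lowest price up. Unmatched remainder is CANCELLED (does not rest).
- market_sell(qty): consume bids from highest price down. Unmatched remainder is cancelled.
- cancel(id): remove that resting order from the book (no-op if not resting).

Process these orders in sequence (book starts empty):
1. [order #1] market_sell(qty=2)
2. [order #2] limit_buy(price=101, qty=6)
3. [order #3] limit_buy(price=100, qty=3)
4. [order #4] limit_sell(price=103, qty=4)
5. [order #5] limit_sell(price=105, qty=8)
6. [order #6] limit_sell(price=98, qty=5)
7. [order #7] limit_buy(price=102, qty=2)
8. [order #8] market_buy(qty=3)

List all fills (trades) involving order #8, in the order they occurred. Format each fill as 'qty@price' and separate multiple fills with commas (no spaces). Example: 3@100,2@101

Answer: 3@103

Derivation:
After op 1 [order #1] market_sell(qty=2): fills=none; bids=[-] asks=[-]
After op 2 [order #2] limit_buy(price=101, qty=6): fills=none; bids=[#2:6@101] asks=[-]
After op 3 [order #3] limit_buy(price=100, qty=3): fills=none; bids=[#2:6@101 #3:3@100] asks=[-]
After op 4 [order #4] limit_sell(price=103, qty=4): fills=none; bids=[#2:6@101 #3:3@100] asks=[#4:4@103]
After op 5 [order #5] limit_sell(price=105, qty=8): fills=none; bids=[#2:6@101 #3:3@100] asks=[#4:4@103 #5:8@105]
After op 6 [order #6] limit_sell(price=98, qty=5): fills=#2x#6:5@101; bids=[#2:1@101 #3:3@100] asks=[#4:4@103 #5:8@105]
After op 7 [order #7] limit_buy(price=102, qty=2): fills=none; bids=[#7:2@102 #2:1@101 #3:3@100] asks=[#4:4@103 #5:8@105]
After op 8 [order #8] market_buy(qty=3): fills=#8x#4:3@103; bids=[#7:2@102 #2:1@101 #3:3@100] asks=[#4:1@103 #5:8@105]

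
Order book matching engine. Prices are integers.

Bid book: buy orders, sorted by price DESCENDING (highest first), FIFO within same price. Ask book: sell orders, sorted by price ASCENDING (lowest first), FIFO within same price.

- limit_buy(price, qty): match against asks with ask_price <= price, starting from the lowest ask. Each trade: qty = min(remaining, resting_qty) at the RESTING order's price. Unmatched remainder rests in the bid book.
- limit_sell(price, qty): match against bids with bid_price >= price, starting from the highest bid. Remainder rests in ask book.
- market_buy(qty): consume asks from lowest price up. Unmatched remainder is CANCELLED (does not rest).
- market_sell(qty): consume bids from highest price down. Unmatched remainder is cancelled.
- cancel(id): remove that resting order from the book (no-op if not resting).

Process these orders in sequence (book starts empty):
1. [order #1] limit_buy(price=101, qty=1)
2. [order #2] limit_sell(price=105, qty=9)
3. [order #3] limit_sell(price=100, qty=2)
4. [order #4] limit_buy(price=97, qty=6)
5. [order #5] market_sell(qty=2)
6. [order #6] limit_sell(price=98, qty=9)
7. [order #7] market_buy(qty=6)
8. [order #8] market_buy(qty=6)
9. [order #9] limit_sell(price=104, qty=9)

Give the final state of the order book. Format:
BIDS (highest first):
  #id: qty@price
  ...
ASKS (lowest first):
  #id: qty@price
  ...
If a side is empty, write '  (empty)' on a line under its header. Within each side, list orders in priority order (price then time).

Answer: BIDS (highest first):
  #4: 4@97
ASKS (lowest first):
  #9: 9@104
  #2: 7@105

Derivation:
After op 1 [order #1] limit_buy(price=101, qty=1): fills=none; bids=[#1:1@101] asks=[-]
After op 2 [order #2] limit_sell(price=105, qty=9): fills=none; bids=[#1:1@101] asks=[#2:9@105]
After op 3 [order #3] limit_sell(price=100, qty=2): fills=#1x#3:1@101; bids=[-] asks=[#3:1@100 #2:9@105]
After op 4 [order #4] limit_buy(price=97, qty=6): fills=none; bids=[#4:6@97] asks=[#3:1@100 #2:9@105]
After op 5 [order #5] market_sell(qty=2): fills=#4x#5:2@97; bids=[#4:4@97] asks=[#3:1@100 #2:9@105]
After op 6 [order #6] limit_sell(price=98, qty=9): fills=none; bids=[#4:4@97] asks=[#6:9@98 #3:1@100 #2:9@105]
After op 7 [order #7] market_buy(qty=6): fills=#7x#6:6@98; bids=[#4:4@97] asks=[#6:3@98 #3:1@100 #2:9@105]
After op 8 [order #8] market_buy(qty=6): fills=#8x#6:3@98 #8x#3:1@100 #8x#2:2@105; bids=[#4:4@97] asks=[#2:7@105]
After op 9 [order #9] limit_sell(price=104, qty=9): fills=none; bids=[#4:4@97] asks=[#9:9@104 #2:7@105]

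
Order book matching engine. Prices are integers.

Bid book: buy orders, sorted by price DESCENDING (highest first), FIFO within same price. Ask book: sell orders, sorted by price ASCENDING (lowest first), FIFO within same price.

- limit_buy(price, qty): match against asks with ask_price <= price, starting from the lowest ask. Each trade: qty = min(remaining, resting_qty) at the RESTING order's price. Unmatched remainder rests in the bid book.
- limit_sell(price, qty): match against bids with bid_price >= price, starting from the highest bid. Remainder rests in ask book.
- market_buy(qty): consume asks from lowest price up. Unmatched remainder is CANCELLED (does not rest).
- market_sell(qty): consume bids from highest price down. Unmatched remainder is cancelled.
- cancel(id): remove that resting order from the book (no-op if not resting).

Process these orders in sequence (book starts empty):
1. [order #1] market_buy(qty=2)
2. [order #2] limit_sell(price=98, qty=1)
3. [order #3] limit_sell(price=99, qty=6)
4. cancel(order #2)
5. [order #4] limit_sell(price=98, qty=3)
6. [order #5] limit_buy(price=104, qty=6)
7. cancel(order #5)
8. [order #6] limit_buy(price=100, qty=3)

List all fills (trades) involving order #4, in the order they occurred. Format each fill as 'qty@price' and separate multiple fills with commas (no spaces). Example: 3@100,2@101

After op 1 [order #1] market_buy(qty=2): fills=none; bids=[-] asks=[-]
After op 2 [order #2] limit_sell(price=98, qty=1): fills=none; bids=[-] asks=[#2:1@98]
After op 3 [order #3] limit_sell(price=99, qty=6): fills=none; bids=[-] asks=[#2:1@98 #3:6@99]
After op 4 cancel(order #2): fills=none; bids=[-] asks=[#3:6@99]
After op 5 [order #4] limit_sell(price=98, qty=3): fills=none; bids=[-] asks=[#4:3@98 #3:6@99]
After op 6 [order #5] limit_buy(price=104, qty=6): fills=#5x#4:3@98 #5x#3:3@99; bids=[-] asks=[#3:3@99]
After op 7 cancel(order #5): fills=none; bids=[-] asks=[#3:3@99]
After op 8 [order #6] limit_buy(price=100, qty=3): fills=#6x#3:3@99; bids=[-] asks=[-]

Answer: 3@98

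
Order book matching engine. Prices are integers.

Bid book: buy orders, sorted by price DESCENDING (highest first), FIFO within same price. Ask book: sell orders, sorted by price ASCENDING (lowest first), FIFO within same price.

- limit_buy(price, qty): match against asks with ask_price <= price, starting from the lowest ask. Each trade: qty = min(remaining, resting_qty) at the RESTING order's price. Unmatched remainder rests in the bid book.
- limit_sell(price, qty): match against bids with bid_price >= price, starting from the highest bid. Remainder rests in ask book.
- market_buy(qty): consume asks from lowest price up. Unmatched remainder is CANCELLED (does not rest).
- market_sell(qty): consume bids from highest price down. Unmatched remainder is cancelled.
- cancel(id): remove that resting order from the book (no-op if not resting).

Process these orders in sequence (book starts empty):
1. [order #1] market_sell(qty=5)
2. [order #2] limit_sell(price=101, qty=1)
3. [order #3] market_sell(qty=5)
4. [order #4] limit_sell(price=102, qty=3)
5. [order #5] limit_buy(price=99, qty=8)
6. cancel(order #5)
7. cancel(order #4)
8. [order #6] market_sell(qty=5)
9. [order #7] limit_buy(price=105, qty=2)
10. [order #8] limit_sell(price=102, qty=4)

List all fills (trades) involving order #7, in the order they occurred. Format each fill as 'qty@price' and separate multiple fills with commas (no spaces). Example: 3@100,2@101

After op 1 [order #1] market_sell(qty=5): fills=none; bids=[-] asks=[-]
After op 2 [order #2] limit_sell(price=101, qty=1): fills=none; bids=[-] asks=[#2:1@101]
After op 3 [order #3] market_sell(qty=5): fills=none; bids=[-] asks=[#2:1@101]
After op 4 [order #4] limit_sell(price=102, qty=3): fills=none; bids=[-] asks=[#2:1@101 #4:3@102]
After op 5 [order #5] limit_buy(price=99, qty=8): fills=none; bids=[#5:8@99] asks=[#2:1@101 #4:3@102]
After op 6 cancel(order #5): fills=none; bids=[-] asks=[#2:1@101 #4:3@102]
After op 7 cancel(order #4): fills=none; bids=[-] asks=[#2:1@101]
After op 8 [order #6] market_sell(qty=5): fills=none; bids=[-] asks=[#2:1@101]
After op 9 [order #7] limit_buy(price=105, qty=2): fills=#7x#2:1@101; bids=[#7:1@105] asks=[-]
After op 10 [order #8] limit_sell(price=102, qty=4): fills=#7x#8:1@105; bids=[-] asks=[#8:3@102]

Answer: 1@101,1@105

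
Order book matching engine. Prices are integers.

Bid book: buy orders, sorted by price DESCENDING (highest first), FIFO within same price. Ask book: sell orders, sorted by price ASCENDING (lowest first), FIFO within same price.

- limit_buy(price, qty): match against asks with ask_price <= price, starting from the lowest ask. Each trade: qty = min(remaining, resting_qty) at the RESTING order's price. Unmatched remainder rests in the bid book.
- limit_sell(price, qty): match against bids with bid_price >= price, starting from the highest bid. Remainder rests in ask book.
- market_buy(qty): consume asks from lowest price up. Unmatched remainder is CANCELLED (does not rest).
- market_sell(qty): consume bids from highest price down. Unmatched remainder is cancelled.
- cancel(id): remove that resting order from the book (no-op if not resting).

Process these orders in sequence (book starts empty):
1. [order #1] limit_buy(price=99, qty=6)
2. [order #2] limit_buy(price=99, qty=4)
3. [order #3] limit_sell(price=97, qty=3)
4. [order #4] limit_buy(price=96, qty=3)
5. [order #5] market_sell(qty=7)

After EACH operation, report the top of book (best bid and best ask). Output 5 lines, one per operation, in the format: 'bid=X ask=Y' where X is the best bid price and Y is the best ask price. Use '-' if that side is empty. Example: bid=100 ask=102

After op 1 [order #1] limit_buy(price=99, qty=6): fills=none; bids=[#1:6@99] asks=[-]
After op 2 [order #2] limit_buy(price=99, qty=4): fills=none; bids=[#1:6@99 #2:4@99] asks=[-]
After op 3 [order #3] limit_sell(price=97, qty=3): fills=#1x#3:3@99; bids=[#1:3@99 #2:4@99] asks=[-]
After op 4 [order #4] limit_buy(price=96, qty=3): fills=none; bids=[#1:3@99 #2:4@99 #4:3@96] asks=[-]
After op 5 [order #5] market_sell(qty=7): fills=#1x#5:3@99 #2x#5:4@99; bids=[#4:3@96] asks=[-]

Answer: bid=99 ask=-
bid=99 ask=-
bid=99 ask=-
bid=99 ask=-
bid=96 ask=-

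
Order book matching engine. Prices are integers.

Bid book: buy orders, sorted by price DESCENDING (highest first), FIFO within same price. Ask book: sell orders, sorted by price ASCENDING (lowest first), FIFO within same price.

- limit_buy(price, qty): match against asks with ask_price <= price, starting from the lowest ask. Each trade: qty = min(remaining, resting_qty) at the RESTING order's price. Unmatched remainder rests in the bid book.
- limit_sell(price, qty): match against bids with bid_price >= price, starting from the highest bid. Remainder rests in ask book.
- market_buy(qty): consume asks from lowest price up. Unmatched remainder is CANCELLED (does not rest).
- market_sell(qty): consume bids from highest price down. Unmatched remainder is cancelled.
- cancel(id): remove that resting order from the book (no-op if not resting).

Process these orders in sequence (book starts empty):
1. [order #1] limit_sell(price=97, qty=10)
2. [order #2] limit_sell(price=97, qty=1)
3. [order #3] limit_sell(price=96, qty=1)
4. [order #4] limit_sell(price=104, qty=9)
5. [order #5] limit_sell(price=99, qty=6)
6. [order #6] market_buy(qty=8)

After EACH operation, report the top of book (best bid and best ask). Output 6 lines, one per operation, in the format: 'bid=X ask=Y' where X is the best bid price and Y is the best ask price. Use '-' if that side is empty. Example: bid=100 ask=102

Answer: bid=- ask=97
bid=- ask=97
bid=- ask=96
bid=- ask=96
bid=- ask=96
bid=- ask=97

Derivation:
After op 1 [order #1] limit_sell(price=97, qty=10): fills=none; bids=[-] asks=[#1:10@97]
After op 2 [order #2] limit_sell(price=97, qty=1): fills=none; bids=[-] asks=[#1:10@97 #2:1@97]
After op 3 [order #3] limit_sell(price=96, qty=1): fills=none; bids=[-] asks=[#3:1@96 #1:10@97 #2:1@97]
After op 4 [order #4] limit_sell(price=104, qty=9): fills=none; bids=[-] asks=[#3:1@96 #1:10@97 #2:1@97 #4:9@104]
After op 5 [order #5] limit_sell(price=99, qty=6): fills=none; bids=[-] asks=[#3:1@96 #1:10@97 #2:1@97 #5:6@99 #4:9@104]
After op 6 [order #6] market_buy(qty=8): fills=#6x#3:1@96 #6x#1:7@97; bids=[-] asks=[#1:3@97 #2:1@97 #5:6@99 #4:9@104]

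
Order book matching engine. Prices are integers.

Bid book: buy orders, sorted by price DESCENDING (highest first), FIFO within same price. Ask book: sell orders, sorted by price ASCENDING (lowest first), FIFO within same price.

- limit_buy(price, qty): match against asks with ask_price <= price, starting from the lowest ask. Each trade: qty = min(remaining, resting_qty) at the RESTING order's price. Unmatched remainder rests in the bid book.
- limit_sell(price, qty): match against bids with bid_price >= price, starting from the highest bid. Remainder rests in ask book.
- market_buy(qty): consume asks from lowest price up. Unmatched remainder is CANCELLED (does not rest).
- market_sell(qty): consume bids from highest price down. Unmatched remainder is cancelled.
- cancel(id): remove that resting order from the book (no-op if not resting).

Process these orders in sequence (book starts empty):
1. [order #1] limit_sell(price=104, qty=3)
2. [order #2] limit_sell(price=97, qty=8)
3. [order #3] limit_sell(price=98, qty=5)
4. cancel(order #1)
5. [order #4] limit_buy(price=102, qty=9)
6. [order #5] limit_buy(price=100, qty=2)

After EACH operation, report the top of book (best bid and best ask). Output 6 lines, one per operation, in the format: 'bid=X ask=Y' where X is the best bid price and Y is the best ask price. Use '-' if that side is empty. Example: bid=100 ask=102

After op 1 [order #1] limit_sell(price=104, qty=3): fills=none; bids=[-] asks=[#1:3@104]
After op 2 [order #2] limit_sell(price=97, qty=8): fills=none; bids=[-] asks=[#2:8@97 #1:3@104]
After op 3 [order #3] limit_sell(price=98, qty=5): fills=none; bids=[-] asks=[#2:8@97 #3:5@98 #1:3@104]
After op 4 cancel(order #1): fills=none; bids=[-] asks=[#2:8@97 #3:5@98]
After op 5 [order #4] limit_buy(price=102, qty=9): fills=#4x#2:8@97 #4x#3:1@98; bids=[-] asks=[#3:4@98]
After op 6 [order #5] limit_buy(price=100, qty=2): fills=#5x#3:2@98; bids=[-] asks=[#3:2@98]

Answer: bid=- ask=104
bid=- ask=97
bid=- ask=97
bid=- ask=97
bid=- ask=98
bid=- ask=98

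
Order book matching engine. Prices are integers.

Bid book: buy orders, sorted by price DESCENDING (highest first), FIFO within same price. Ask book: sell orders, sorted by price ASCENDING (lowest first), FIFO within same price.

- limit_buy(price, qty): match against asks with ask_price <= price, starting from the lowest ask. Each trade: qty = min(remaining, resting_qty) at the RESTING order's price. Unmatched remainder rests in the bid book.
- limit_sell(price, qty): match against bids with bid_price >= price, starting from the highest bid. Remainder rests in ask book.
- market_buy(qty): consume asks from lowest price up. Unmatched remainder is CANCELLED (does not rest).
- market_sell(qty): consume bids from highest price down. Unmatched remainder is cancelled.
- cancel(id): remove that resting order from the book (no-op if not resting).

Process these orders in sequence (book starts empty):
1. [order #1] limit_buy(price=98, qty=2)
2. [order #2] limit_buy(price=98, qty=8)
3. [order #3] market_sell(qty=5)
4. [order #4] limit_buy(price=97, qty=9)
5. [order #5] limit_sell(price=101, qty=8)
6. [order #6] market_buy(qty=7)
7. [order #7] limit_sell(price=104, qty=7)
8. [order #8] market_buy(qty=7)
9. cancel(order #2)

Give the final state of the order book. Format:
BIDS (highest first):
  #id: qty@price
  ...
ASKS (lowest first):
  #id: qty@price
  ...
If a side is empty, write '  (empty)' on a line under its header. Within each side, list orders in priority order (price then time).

Answer: BIDS (highest first):
  #4: 9@97
ASKS (lowest first):
  #7: 1@104

Derivation:
After op 1 [order #1] limit_buy(price=98, qty=2): fills=none; bids=[#1:2@98] asks=[-]
After op 2 [order #2] limit_buy(price=98, qty=8): fills=none; bids=[#1:2@98 #2:8@98] asks=[-]
After op 3 [order #3] market_sell(qty=5): fills=#1x#3:2@98 #2x#3:3@98; bids=[#2:5@98] asks=[-]
After op 4 [order #4] limit_buy(price=97, qty=9): fills=none; bids=[#2:5@98 #4:9@97] asks=[-]
After op 5 [order #5] limit_sell(price=101, qty=8): fills=none; bids=[#2:5@98 #4:9@97] asks=[#5:8@101]
After op 6 [order #6] market_buy(qty=7): fills=#6x#5:7@101; bids=[#2:5@98 #4:9@97] asks=[#5:1@101]
After op 7 [order #7] limit_sell(price=104, qty=7): fills=none; bids=[#2:5@98 #4:9@97] asks=[#5:1@101 #7:7@104]
After op 8 [order #8] market_buy(qty=7): fills=#8x#5:1@101 #8x#7:6@104; bids=[#2:5@98 #4:9@97] asks=[#7:1@104]
After op 9 cancel(order #2): fills=none; bids=[#4:9@97] asks=[#7:1@104]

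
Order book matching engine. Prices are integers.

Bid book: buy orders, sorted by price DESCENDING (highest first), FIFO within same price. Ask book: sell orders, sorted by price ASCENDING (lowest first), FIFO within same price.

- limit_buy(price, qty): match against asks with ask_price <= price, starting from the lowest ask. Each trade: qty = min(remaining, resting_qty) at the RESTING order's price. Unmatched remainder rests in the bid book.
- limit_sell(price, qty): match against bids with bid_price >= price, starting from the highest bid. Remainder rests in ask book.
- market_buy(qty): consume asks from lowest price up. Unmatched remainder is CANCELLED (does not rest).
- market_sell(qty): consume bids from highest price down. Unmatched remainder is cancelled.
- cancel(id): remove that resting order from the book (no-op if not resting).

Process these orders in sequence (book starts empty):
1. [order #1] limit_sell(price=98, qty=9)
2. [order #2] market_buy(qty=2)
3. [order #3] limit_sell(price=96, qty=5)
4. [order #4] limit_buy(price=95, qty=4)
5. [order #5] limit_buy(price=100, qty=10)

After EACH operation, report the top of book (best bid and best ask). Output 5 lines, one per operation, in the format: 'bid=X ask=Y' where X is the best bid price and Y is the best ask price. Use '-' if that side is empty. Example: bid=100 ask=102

Answer: bid=- ask=98
bid=- ask=98
bid=- ask=96
bid=95 ask=96
bid=95 ask=98

Derivation:
After op 1 [order #1] limit_sell(price=98, qty=9): fills=none; bids=[-] asks=[#1:9@98]
After op 2 [order #2] market_buy(qty=2): fills=#2x#1:2@98; bids=[-] asks=[#1:7@98]
After op 3 [order #3] limit_sell(price=96, qty=5): fills=none; bids=[-] asks=[#3:5@96 #1:7@98]
After op 4 [order #4] limit_buy(price=95, qty=4): fills=none; bids=[#4:4@95] asks=[#3:5@96 #1:7@98]
After op 5 [order #5] limit_buy(price=100, qty=10): fills=#5x#3:5@96 #5x#1:5@98; bids=[#4:4@95] asks=[#1:2@98]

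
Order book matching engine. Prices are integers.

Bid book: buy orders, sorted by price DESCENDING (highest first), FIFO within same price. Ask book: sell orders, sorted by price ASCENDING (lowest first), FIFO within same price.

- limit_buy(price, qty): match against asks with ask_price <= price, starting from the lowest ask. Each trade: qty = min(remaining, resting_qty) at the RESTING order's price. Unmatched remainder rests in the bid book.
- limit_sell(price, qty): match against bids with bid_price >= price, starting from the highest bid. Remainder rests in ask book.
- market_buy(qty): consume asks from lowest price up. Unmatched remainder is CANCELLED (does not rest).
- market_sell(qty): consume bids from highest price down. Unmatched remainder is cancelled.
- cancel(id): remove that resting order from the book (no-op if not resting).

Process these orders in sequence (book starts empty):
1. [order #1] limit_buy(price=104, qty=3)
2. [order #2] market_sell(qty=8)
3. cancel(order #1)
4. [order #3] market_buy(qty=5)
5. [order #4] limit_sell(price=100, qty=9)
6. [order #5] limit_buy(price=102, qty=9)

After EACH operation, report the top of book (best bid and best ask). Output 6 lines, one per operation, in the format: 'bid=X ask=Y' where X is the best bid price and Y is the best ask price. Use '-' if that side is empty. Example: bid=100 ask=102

Answer: bid=104 ask=-
bid=- ask=-
bid=- ask=-
bid=- ask=-
bid=- ask=100
bid=- ask=-

Derivation:
After op 1 [order #1] limit_buy(price=104, qty=3): fills=none; bids=[#1:3@104] asks=[-]
After op 2 [order #2] market_sell(qty=8): fills=#1x#2:3@104; bids=[-] asks=[-]
After op 3 cancel(order #1): fills=none; bids=[-] asks=[-]
After op 4 [order #3] market_buy(qty=5): fills=none; bids=[-] asks=[-]
After op 5 [order #4] limit_sell(price=100, qty=9): fills=none; bids=[-] asks=[#4:9@100]
After op 6 [order #5] limit_buy(price=102, qty=9): fills=#5x#4:9@100; bids=[-] asks=[-]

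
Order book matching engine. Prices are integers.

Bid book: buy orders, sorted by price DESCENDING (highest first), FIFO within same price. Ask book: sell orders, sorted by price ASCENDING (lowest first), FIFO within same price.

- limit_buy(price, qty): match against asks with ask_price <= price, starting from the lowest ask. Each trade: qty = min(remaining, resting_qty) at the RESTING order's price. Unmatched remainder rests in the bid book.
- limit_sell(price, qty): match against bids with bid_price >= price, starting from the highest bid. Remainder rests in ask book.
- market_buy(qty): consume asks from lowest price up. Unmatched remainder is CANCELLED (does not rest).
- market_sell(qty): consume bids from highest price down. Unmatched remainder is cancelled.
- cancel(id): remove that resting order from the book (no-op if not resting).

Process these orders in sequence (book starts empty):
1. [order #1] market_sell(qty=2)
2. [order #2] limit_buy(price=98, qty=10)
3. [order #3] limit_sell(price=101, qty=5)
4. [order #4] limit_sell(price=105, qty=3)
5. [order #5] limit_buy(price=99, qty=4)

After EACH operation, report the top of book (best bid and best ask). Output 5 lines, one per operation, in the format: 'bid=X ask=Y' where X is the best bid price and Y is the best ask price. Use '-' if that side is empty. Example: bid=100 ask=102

After op 1 [order #1] market_sell(qty=2): fills=none; bids=[-] asks=[-]
After op 2 [order #2] limit_buy(price=98, qty=10): fills=none; bids=[#2:10@98] asks=[-]
After op 3 [order #3] limit_sell(price=101, qty=5): fills=none; bids=[#2:10@98] asks=[#3:5@101]
After op 4 [order #4] limit_sell(price=105, qty=3): fills=none; bids=[#2:10@98] asks=[#3:5@101 #4:3@105]
After op 5 [order #5] limit_buy(price=99, qty=4): fills=none; bids=[#5:4@99 #2:10@98] asks=[#3:5@101 #4:3@105]

Answer: bid=- ask=-
bid=98 ask=-
bid=98 ask=101
bid=98 ask=101
bid=99 ask=101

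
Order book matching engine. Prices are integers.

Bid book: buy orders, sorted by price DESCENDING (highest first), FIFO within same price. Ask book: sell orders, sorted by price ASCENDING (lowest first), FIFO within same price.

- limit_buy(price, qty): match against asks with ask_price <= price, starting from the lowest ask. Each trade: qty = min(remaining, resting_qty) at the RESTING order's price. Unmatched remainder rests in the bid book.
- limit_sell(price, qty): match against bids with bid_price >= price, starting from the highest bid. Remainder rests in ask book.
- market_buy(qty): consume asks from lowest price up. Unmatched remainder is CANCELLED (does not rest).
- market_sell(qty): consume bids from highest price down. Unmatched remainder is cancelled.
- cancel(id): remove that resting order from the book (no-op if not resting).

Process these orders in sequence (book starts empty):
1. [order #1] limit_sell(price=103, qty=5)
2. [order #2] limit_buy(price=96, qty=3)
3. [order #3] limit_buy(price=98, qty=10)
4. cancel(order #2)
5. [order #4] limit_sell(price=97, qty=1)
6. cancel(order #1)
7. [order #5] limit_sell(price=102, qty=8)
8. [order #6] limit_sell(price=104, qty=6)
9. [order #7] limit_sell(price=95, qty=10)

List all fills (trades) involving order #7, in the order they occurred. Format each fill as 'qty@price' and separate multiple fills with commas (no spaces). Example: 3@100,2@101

After op 1 [order #1] limit_sell(price=103, qty=5): fills=none; bids=[-] asks=[#1:5@103]
After op 2 [order #2] limit_buy(price=96, qty=3): fills=none; bids=[#2:3@96] asks=[#1:5@103]
After op 3 [order #3] limit_buy(price=98, qty=10): fills=none; bids=[#3:10@98 #2:3@96] asks=[#1:5@103]
After op 4 cancel(order #2): fills=none; bids=[#3:10@98] asks=[#1:5@103]
After op 5 [order #4] limit_sell(price=97, qty=1): fills=#3x#4:1@98; bids=[#3:9@98] asks=[#1:5@103]
After op 6 cancel(order #1): fills=none; bids=[#3:9@98] asks=[-]
After op 7 [order #5] limit_sell(price=102, qty=8): fills=none; bids=[#3:9@98] asks=[#5:8@102]
After op 8 [order #6] limit_sell(price=104, qty=6): fills=none; bids=[#3:9@98] asks=[#5:8@102 #6:6@104]
After op 9 [order #7] limit_sell(price=95, qty=10): fills=#3x#7:9@98; bids=[-] asks=[#7:1@95 #5:8@102 #6:6@104]

Answer: 9@98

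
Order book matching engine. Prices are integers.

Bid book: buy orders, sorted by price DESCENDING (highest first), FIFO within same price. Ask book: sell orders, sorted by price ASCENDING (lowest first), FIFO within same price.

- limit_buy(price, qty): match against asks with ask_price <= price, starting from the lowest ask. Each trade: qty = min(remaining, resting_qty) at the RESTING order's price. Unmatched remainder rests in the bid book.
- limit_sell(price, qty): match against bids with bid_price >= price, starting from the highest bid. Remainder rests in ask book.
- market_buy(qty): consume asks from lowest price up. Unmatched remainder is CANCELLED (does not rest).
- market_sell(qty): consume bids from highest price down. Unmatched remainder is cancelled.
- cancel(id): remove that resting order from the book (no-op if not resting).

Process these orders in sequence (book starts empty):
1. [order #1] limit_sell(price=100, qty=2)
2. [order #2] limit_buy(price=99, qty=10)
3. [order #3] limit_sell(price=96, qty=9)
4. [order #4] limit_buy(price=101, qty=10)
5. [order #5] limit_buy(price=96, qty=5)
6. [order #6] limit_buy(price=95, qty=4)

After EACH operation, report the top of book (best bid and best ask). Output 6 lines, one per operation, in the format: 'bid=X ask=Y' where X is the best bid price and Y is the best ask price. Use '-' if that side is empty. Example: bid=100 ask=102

Answer: bid=- ask=100
bid=99 ask=100
bid=99 ask=100
bid=101 ask=-
bid=101 ask=-
bid=101 ask=-

Derivation:
After op 1 [order #1] limit_sell(price=100, qty=2): fills=none; bids=[-] asks=[#1:2@100]
After op 2 [order #2] limit_buy(price=99, qty=10): fills=none; bids=[#2:10@99] asks=[#1:2@100]
After op 3 [order #3] limit_sell(price=96, qty=9): fills=#2x#3:9@99; bids=[#2:1@99] asks=[#1:2@100]
After op 4 [order #4] limit_buy(price=101, qty=10): fills=#4x#1:2@100; bids=[#4:8@101 #2:1@99] asks=[-]
After op 5 [order #5] limit_buy(price=96, qty=5): fills=none; bids=[#4:8@101 #2:1@99 #5:5@96] asks=[-]
After op 6 [order #6] limit_buy(price=95, qty=4): fills=none; bids=[#4:8@101 #2:1@99 #5:5@96 #6:4@95] asks=[-]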